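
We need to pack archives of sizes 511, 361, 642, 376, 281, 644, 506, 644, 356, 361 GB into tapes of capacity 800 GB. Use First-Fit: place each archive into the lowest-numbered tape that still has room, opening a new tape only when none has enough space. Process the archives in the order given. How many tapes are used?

7

Put 511 GB in tape 1; 289 GB remain.
Put 361 GB in tape 2; 439 GB remain.
Put 642 GB in tape 3; 158 GB remain.
Put 376 GB in tape 2; 63 GB remain.
Put 281 GB in tape 1; 8 GB remain.
Put 644 GB in tape 4; 156 GB remain.
Put 506 GB in tape 5; 294 GB remain.
Put 644 GB in tape 6; 156 GB remain.
Put 356 GB in tape 7; 444 GB remain.
Put 361 GB in tape 7; 83 GB remain.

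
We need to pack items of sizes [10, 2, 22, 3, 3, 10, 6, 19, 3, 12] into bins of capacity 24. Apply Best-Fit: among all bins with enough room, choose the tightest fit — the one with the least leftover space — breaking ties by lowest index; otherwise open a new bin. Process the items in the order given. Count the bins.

4

Put 10 in bin 1; 14 remain.
Put 2 in bin 1; 12 remain.
Put 22 in bin 2; 2 remain.
Put 3 in bin 1; 9 remain.
Put 3 in bin 1; 6 remain.
Put 10 in bin 3; 14 remain.
Put 6 in bin 1; 0 remain.
Put 19 in bin 4; 5 remain.
Put 3 in bin 4; 2 remain.
Put 12 in bin 3; 2 remain.
Final bins: [10,2,3,3,6] [22] [10,12] [19,3].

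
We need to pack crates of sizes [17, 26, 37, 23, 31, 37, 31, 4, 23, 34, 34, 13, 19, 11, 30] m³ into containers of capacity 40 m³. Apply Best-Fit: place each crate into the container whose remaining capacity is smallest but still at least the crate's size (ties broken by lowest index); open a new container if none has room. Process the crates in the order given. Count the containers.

17 m³ → container 1 (remaining 23 m³)
26 m³ → container 2 (remaining 14 m³)
37 m³ → container 3 (remaining 3 m³)
23 m³ → container 1 (remaining 0 m³)
31 m³ → container 4 (remaining 9 m³)
37 m³ → container 5 (remaining 3 m³)
31 m³ → container 6 (remaining 9 m³)
4 m³ → container 4 (remaining 5 m³)
23 m³ → container 7 (remaining 17 m³)
34 m³ → container 8 (remaining 6 m³)
34 m³ → container 9 (remaining 6 m³)
13 m³ → container 2 (remaining 1 m³)
19 m³ → container 10 (remaining 21 m³)
11 m³ → container 7 (remaining 6 m³)
30 m³ → container 11 (remaining 10 m³)
Final containers: [17,23] [26,13] [37] [31,4] [37] [31] [23,11] [34] [34] [19] [30].

11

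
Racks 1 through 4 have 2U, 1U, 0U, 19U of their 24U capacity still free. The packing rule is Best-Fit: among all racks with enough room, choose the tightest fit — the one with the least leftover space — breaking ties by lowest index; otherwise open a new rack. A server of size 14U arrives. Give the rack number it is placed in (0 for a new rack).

Racks with room: rack 4 (19U).
Tightest fit is rack 4 with 19U free.

4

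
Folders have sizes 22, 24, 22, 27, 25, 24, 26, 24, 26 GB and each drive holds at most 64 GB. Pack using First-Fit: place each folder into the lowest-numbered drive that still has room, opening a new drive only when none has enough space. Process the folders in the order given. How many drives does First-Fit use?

5

Put 22 GB in drive 1; 42 GB remain.
Put 24 GB in drive 1; 18 GB remain.
Put 22 GB in drive 2; 42 GB remain.
Put 27 GB in drive 2; 15 GB remain.
Put 25 GB in drive 3; 39 GB remain.
Put 24 GB in drive 3; 15 GB remain.
Put 26 GB in drive 4; 38 GB remain.
Put 24 GB in drive 4; 14 GB remain.
Put 26 GB in drive 5; 38 GB remain.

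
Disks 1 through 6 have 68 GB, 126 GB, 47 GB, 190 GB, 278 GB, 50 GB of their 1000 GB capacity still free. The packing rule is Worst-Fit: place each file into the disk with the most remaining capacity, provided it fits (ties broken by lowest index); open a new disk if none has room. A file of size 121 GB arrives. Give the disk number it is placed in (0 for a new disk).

Disks with room: disk 2 (126 GB), disk 4 (190 GB), disk 5 (278 GB).
Most room is disk 5 with 278 GB free.

5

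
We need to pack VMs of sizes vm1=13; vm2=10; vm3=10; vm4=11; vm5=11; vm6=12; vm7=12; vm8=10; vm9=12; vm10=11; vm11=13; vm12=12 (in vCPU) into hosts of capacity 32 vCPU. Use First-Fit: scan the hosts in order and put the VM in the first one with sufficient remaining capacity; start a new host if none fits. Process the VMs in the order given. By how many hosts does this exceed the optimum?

First-Fit: [13,10] [10,11,11] [12,12] [10,12] [11,13] [12] → 6 hosts.
Total size 137 vCPU; any packing needs at least ⌈137/32⌉ = 5 hosts.
An optimal packing achieves that bound: [13,13] [12,12] [12,12] [11,11,10] [11,10,10] → 5 hosts.
Excess: 6 − 5 = 1.

1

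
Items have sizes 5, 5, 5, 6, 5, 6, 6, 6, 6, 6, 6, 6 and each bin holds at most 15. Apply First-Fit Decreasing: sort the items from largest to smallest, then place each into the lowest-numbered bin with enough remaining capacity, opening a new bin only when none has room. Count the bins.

Sorted descending: 6, 6, 6, 6, 6, 6, 6, 6, 5, 5, 5, 5.
bin 1: place 6, 9 left
bin 1: place 6, 3 left
bin 2: place 6, 9 left
bin 2: place 6, 3 left
bin 3: place 6, 9 left
bin 3: place 6, 3 left
bin 4: place 6, 9 left
bin 4: place 6, 3 left
bin 5: place 5, 10 left
bin 5: place 5, 5 left
bin 5: place 5, 0 left
bin 6: place 5, 10 left
Final bins: [6,6] [6,6] [6,6] [6,6] [5,5,5] [5].

6 bins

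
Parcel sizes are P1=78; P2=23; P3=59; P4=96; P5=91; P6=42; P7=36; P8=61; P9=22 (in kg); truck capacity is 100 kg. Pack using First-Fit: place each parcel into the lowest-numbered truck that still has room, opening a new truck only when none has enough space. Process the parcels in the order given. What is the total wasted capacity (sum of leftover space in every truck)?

Put P1 (78 kg) in truck 1; 22 kg remain.
Put P2 (23 kg) in truck 2; 77 kg remain.
Put P3 (59 kg) in truck 2; 18 kg remain.
Put P4 (96 kg) in truck 3; 4 kg remain.
Put P5 (91 kg) in truck 4; 9 kg remain.
Put P6 (42 kg) in truck 5; 58 kg remain.
Put P7 (36 kg) in truck 5; 22 kg remain.
Put P8 (61 kg) in truck 6; 39 kg remain.
Put P9 (22 kg) in truck 1; 0 kg remain.
6 trucks × 100 kg = 600 kg; used 508 kg; unused 92 kg.

92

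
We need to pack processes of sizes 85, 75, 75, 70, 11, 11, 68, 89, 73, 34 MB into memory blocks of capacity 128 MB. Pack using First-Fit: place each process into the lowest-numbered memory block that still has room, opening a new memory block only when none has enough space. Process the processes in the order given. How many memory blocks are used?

Put 85 MB in memory block 1; 43 MB remain.
Put 75 MB in memory block 2; 53 MB remain.
Put 75 MB in memory block 3; 53 MB remain.
Put 70 MB in memory block 4; 58 MB remain.
Put 11 MB in memory block 1; 32 MB remain.
Put 11 MB in memory block 1; 21 MB remain.
Put 68 MB in memory block 5; 60 MB remain.
Put 89 MB in memory block 6; 39 MB remain.
Put 73 MB in memory block 7; 55 MB remain.
Put 34 MB in memory block 2; 19 MB remain.
Final memory blocks: [85,11,11] [75,34] [75] [70] [68] [89] [73].

7 memory blocks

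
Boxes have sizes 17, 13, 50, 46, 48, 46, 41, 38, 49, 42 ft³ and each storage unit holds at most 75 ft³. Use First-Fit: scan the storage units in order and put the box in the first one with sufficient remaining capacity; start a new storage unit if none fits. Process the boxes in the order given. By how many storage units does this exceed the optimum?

0

First-Fit: [17,13,41] [50] [46] [48] [46] [38] [49] [42] → 8 storage units.
8 boxes exceed 37.5 ft³ (half the capacity), and no two of those can share a storage unit, so at least 8 storage units are needed.
So 8 is already optimal.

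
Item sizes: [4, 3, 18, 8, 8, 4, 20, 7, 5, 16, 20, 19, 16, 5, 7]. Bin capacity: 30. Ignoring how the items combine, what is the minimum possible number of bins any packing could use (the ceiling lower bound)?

Total size = 4 + 3 + 18 + 8 + 8 + 4 + 20 + 7 + 5 + 16 + 20 + 19 + 16 + 5 + 7 = 160.
⌈160 / 30⌉ = 6.

6 bins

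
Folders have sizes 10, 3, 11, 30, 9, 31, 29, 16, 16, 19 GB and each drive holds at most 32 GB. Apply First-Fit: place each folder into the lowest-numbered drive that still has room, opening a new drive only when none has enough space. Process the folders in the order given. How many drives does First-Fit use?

10 GB → drive 1 (remaining 22 GB)
3 GB → drive 1 (remaining 19 GB)
11 GB → drive 1 (remaining 8 GB)
30 GB → drive 2 (remaining 2 GB)
9 GB → drive 3 (remaining 23 GB)
31 GB → drive 4 (remaining 1 GB)
29 GB → drive 5 (remaining 3 GB)
16 GB → drive 3 (remaining 7 GB)
16 GB → drive 6 (remaining 16 GB)
19 GB → drive 7 (remaining 13 GB)

7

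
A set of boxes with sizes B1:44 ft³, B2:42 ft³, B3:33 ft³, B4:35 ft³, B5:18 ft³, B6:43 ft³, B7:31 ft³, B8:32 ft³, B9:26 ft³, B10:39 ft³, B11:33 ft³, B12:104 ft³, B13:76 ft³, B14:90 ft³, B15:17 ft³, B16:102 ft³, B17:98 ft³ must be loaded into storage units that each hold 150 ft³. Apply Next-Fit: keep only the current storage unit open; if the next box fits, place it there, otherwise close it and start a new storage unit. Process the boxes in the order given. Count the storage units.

storage unit 1: place B1 (44 ft³), 106 ft³ left
storage unit 1: place B2 (42 ft³), 64 ft³ left
storage unit 1: place B3 (33 ft³), 31 ft³ left
storage unit 2: place B4 (35 ft³), 115 ft³ left
storage unit 2: place B5 (18 ft³), 97 ft³ left
storage unit 2: place B6 (43 ft³), 54 ft³ left
storage unit 2: place B7 (31 ft³), 23 ft³ left
storage unit 3: place B8 (32 ft³), 118 ft³ left
storage unit 3: place B9 (26 ft³), 92 ft³ left
storage unit 3: place B10 (39 ft³), 53 ft³ left
storage unit 3: place B11 (33 ft³), 20 ft³ left
storage unit 4: place B12 (104 ft³), 46 ft³ left
storage unit 5: place B13 (76 ft³), 74 ft³ left
storage unit 6: place B14 (90 ft³), 60 ft³ left
storage unit 6: place B15 (17 ft³), 43 ft³ left
storage unit 7: place B16 (102 ft³), 48 ft³ left
storage unit 8: place B17 (98 ft³), 52 ft³ left
Final storage units: [44,42,33] [35,18,43,31] [32,26,39,33] [104] [76] [90,17] [102] [98].

8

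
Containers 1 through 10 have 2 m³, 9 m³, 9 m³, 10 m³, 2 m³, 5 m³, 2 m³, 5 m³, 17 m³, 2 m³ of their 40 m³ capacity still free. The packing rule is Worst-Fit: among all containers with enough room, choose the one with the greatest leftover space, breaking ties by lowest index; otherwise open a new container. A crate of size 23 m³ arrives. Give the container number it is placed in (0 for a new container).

No container has ≥ 23 m³ free, so a new container is opened.

0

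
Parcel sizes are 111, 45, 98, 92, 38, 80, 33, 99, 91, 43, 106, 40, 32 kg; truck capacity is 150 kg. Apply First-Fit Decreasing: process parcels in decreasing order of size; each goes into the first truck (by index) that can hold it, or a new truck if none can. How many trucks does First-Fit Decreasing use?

7

Sorted descending: 111, 106, 99, 98, 92, 91, 80, 45, 43, 40, 38, 33, 32.
truck 1: place 111 kg, 39 kg left
truck 2: place 106 kg, 44 kg left
truck 3: place 99 kg, 51 kg left
truck 4: place 98 kg, 52 kg left
truck 5: place 92 kg, 58 kg left
truck 6: place 91 kg, 59 kg left
truck 7: place 80 kg, 70 kg left
truck 3: place 45 kg, 6 kg left
truck 2: place 43 kg, 1 kg left
truck 4: place 40 kg, 12 kg left
truck 1: place 38 kg, 1 kg left
truck 5: place 33 kg, 25 kg left
truck 6: place 32 kg, 27 kg left
Final trucks: [111,38] [106,43] [99,45] [98,40] [92,33] [91,32] [80].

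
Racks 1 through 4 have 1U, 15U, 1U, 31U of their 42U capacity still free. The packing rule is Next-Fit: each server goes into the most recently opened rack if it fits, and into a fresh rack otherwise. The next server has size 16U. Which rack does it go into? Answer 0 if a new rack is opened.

4

Next-Fit only looks at rack 4, which has 31U free.
16U fits there.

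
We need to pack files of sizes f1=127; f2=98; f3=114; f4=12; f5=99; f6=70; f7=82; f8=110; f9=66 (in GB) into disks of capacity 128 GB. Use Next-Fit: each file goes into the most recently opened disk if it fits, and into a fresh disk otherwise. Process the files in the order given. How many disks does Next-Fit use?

Put f1 (127 GB) in disk 1; 1 GB remain.
Put f2 (98 GB) in disk 2; 30 GB remain.
Put f3 (114 GB) in disk 3; 14 GB remain.
Put f4 (12 GB) in disk 3; 2 GB remain.
Put f5 (99 GB) in disk 4; 29 GB remain.
Put f6 (70 GB) in disk 5; 58 GB remain.
Put f7 (82 GB) in disk 6; 46 GB remain.
Put f8 (110 GB) in disk 7; 18 GB remain.
Put f9 (66 GB) in disk 8; 62 GB remain.

8 disks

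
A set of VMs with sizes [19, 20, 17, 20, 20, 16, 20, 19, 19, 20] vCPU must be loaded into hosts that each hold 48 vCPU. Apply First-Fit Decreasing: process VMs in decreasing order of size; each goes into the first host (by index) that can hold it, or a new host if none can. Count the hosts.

5

Sorted descending: 20, 20, 20, 20, 20, 19, 19, 19, 17, 16.
host 1: place 20 vCPU, 28 vCPU left
host 1: place 20 vCPU, 8 vCPU left
host 2: place 20 vCPU, 28 vCPU left
host 2: place 20 vCPU, 8 vCPU left
host 3: place 20 vCPU, 28 vCPU left
host 3: place 19 vCPU, 9 vCPU left
host 4: place 19 vCPU, 29 vCPU left
host 4: place 19 vCPU, 10 vCPU left
host 5: place 17 vCPU, 31 vCPU left
host 5: place 16 vCPU, 15 vCPU left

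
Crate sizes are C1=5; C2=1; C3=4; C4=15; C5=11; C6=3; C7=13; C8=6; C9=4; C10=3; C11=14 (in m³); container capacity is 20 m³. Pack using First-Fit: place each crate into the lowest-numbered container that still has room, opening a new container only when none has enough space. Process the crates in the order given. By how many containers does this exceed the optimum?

1

First-Fit: [5,1,4,3,6] [15,4] [11,3] [13] [14] → 5 containers.
Total size 79 m³; any packing needs at least ⌈79/20⌉ = 4 containers.
An optimal packing achieves that bound: [15,5] [14,6] [13,4,3] [11,4,3,1] → 4 containers.
Excess: 5 − 4 = 1.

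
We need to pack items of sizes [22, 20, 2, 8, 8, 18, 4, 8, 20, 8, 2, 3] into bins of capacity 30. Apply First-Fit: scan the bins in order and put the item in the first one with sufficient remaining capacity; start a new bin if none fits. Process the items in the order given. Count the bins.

22 → bin 1 (remaining 8)
20 → bin 2 (remaining 10)
2 → bin 1 (remaining 6)
8 → bin 2 (remaining 2)
8 → bin 3 (remaining 22)
18 → bin 3 (remaining 4)
4 → bin 1 (remaining 2)
8 → bin 4 (remaining 22)
20 → bin 4 (remaining 2)
8 → bin 5 (remaining 22)
2 → bin 1 (remaining 0)
3 → bin 3 (remaining 1)

5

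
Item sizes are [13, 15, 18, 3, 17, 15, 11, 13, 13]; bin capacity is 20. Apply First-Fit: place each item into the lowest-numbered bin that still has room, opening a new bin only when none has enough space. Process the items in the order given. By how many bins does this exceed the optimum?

0

First-Fit: [13,3] [15] [18] [17] [15] [11] [13] [13] → 8 bins.
8 items exceed 10 (half the capacity), and no two of those can share a bin, so at least 8 bins are needed.
So 8 is already optimal.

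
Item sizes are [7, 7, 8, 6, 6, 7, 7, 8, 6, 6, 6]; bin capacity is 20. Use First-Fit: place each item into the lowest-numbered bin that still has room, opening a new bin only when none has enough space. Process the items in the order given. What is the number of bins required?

bin 1: place 7, 13 left
bin 1: place 7, 6 left
bin 2: place 8, 12 left
bin 1: place 6, 0 left
bin 2: place 6, 6 left
bin 3: place 7, 13 left
bin 3: place 7, 6 left
bin 4: place 8, 12 left
bin 2: place 6, 0 left
bin 3: place 6, 0 left
bin 4: place 6, 6 left

4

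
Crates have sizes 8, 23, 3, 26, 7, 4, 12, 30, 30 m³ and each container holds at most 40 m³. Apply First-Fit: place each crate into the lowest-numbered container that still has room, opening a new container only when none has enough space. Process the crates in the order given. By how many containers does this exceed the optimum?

First-Fit: [8,23,3,4] [26,7] [12] [30] [30] → 5 containers.
Total size 143 m³; any packing needs at least ⌈143/40⌉ = 4 containers.
An optimal packing achieves that bound: [30,8] [30,7,3] [26,12] [23,4] → 4 containers.
Excess: 5 − 4 = 1.

1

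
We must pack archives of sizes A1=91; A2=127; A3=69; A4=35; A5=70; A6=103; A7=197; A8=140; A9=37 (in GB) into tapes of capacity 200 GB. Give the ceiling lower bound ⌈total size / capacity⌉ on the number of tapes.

Total size = 91 + 127 + 69 + 35 + 70 + 103 + 197 + 140 + 37 = 869 GB.
⌈869 / 200⌉ = 5.

5 tapes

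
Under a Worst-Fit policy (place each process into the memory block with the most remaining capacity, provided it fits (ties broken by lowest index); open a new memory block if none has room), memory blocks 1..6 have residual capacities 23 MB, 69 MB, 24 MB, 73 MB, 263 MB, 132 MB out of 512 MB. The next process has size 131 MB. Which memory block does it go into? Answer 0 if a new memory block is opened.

Memory blocks with room: memory block 5 (263 MB), memory block 6 (132 MB).
Most room is memory block 5 with 263 MB free.

5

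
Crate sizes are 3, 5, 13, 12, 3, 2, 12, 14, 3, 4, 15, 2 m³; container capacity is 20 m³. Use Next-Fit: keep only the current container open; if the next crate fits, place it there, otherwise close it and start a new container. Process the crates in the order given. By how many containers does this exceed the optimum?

Next-Fit: [3,5] [13] [12,3,2] [12] [14,3] [4,15] [2] → 7 containers.
Total size 88 m³; any packing needs at least ⌈88/20⌉ = 5 containers.
An optimal packing achieves that bound: [15,5] [14,4,2] [13,3,3] [12,3,2] [12] → 5 containers.
Excess: 7 − 5 = 2.

2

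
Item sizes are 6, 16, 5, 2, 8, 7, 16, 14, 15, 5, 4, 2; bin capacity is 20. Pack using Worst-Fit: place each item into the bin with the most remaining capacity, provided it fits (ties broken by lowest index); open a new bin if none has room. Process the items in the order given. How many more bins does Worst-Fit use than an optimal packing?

Worst-Fit: [6,5,2,5] [16] [8,7,2] [16] [14,4] [15] → 6 bins.
Total size 100; any packing needs at least ⌈100/20⌉ = 5 bins.
An optimal packing achieves that bound: [16,4] [16,2,2] [15,5] [14,6] [8,7,5] → 5 bins.
Excess: 6 − 5 = 1.

1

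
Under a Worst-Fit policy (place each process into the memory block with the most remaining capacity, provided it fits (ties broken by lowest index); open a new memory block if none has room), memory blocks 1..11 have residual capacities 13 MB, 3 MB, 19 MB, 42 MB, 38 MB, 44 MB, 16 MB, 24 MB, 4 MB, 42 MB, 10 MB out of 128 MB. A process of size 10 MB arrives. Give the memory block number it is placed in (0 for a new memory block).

Memory blocks with room: memory block 1 (13 MB), memory block 3 (19 MB), memory block 4 (42 MB), memory block 5 (38 MB), memory block 6 (44 MB), memory block 7 (16 MB), memory block 8 (24 MB), memory block 10 (42 MB), memory block 11 (10 MB).
Most room is memory block 6 with 44 MB free.

6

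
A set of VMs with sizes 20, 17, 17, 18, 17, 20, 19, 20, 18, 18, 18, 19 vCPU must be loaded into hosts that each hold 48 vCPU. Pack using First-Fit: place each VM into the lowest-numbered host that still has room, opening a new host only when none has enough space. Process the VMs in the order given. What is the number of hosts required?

host 1: place 20 vCPU, 28 vCPU left
host 1: place 17 vCPU, 11 vCPU left
host 2: place 17 vCPU, 31 vCPU left
host 2: place 18 vCPU, 13 vCPU left
host 3: place 17 vCPU, 31 vCPU left
host 3: place 20 vCPU, 11 vCPU left
host 4: place 19 vCPU, 29 vCPU left
host 4: place 20 vCPU, 9 vCPU left
host 5: place 18 vCPU, 30 vCPU left
host 5: place 18 vCPU, 12 vCPU left
host 6: place 18 vCPU, 30 vCPU left
host 6: place 19 vCPU, 11 vCPU left

6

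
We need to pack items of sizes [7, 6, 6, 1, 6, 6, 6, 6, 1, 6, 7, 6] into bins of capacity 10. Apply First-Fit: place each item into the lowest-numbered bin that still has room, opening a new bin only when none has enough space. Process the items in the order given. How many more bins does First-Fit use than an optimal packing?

First-Fit: [7,1,1] [6] [6] [6] [6] [6] [6] [6] [7] [6] → 10 bins.
10 items exceed 5 (half the capacity), and no two of those can share a bin, so at least 10 bins are needed.
So 10 is already optimal.

0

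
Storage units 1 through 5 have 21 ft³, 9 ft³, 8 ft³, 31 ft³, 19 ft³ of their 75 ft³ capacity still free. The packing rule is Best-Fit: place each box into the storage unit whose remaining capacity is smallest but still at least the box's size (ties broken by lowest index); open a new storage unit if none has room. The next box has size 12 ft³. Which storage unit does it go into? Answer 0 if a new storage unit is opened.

5

Storage units with room: storage unit 1 (21 ft³), storage unit 4 (31 ft³), storage unit 5 (19 ft³).
Tightest fit is storage unit 5 with 19 ft³ free.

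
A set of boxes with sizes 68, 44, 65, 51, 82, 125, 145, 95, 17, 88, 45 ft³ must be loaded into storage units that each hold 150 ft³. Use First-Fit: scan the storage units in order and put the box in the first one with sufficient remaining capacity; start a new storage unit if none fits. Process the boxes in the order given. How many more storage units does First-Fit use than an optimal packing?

1

First-Fit: [68,44,17] [65,51] [82,45] [125] [145] [95] [88] → 7 storage units.
Total size 825 ft³; any packing needs at least ⌈825/150⌉ = 6 storage units.
An optimal packing achieves that bound: [145] [125,17] [95,51] [88,45] [82,68] [65,44] → 6 storage units.
Excess: 7 − 6 = 1.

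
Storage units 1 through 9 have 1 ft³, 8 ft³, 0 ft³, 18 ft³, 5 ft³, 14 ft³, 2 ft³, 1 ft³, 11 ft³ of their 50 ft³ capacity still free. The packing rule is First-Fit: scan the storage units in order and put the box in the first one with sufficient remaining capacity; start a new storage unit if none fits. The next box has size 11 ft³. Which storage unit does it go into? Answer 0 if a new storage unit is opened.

4

Storage units with room: storage unit 4 (18 ft³), storage unit 6 (14 ft³), storage unit 9 (11 ft³).
The first with room is storage unit 4.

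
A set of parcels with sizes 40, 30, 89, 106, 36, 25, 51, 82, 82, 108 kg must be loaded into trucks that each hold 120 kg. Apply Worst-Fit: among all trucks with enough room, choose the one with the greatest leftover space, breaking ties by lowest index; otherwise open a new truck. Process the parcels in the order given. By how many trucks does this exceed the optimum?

Worst-Fit: [40,30,36] [89,25] [106] [51] [82] [82] [108] → 7 trucks.
Total size 649 kg; any packing needs at least ⌈649/120⌉ = 6 trucks.
An optimal packing achieves that bound: [108] [106] [89,30] [82,36] [82,25] [51,40] → 6 trucks.
Excess: 7 − 6 = 1.

1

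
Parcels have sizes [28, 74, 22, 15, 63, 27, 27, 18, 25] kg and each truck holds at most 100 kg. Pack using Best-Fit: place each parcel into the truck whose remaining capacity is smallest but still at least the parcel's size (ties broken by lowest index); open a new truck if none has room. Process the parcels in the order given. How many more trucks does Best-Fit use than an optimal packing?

1

Best-Fit: [28,15,27,18] [74,22] [63,27] [25] → 4 trucks.
Total size 299 kg; any packing needs at least ⌈299/100⌉ = 3 trucks.
An optimal packing achieves that bound: [74,25] [63,22,15] [28,27,27,18] → 3 trucks.
Excess: 4 − 3 = 1.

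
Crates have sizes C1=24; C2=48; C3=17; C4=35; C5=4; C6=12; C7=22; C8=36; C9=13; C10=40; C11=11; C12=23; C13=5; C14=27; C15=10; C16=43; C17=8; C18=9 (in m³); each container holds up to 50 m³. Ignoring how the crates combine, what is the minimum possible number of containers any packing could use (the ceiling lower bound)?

Total size = 24 + 48 + 17 + 35 + 4 + 12 + 22 + 36 + 13 + 40 + 11 + 23 + 5 + 27 + 10 + 43 + 8 + 9 = 387 m³.
⌈387 / 50⌉ = 8.

8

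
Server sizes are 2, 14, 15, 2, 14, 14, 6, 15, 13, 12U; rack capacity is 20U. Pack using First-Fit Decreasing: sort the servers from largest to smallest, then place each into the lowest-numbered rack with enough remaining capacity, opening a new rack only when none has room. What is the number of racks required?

7

Sorted descending: 15, 15, 14, 14, 14, 13, 12, 6, 2, 2.
15U → rack 1 (remaining 5U)
15U → rack 2 (remaining 5U)
14U → rack 3 (remaining 6U)
14U → rack 4 (remaining 6U)
14U → rack 5 (remaining 6U)
13U → rack 6 (remaining 7U)
12U → rack 7 (remaining 8U)
6U → rack 3 (remaining 0U)
2U → rack 1 (remaining 3U)
2U → rack 1 (remaining 1U)
Final racks: [15,2,2] [15] [14,6] [14] [14] [13] [12].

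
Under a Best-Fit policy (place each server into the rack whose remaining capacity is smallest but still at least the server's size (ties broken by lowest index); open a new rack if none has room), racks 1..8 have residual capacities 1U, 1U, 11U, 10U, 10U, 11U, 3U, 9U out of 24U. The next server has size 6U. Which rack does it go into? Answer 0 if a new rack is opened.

8

Racks with room: rack 3 (11U), rack 4 (10U), rack 5 (10U), rack 6 (11U), rack 8 (9U).
Tightest fit is rack 8 with 9U free.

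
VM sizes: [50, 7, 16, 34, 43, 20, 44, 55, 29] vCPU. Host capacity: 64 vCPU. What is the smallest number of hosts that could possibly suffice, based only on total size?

Total size = 50 + 7 + 16 + 34 + 43 + 20 + 44 + 55 + 29 = 298 vCPU.
⌈298 / 64⌉ = 5.

5 hosts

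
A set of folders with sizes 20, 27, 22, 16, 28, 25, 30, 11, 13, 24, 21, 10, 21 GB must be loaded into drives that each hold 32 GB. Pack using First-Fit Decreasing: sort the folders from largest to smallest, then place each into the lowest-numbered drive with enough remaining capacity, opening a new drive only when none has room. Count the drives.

Sorted descending: 30, 28, 27, 25, 24, 22, 21, 21, 20, 16, 13, 11, 10.
drive 1: place 30 GB, 2 GB left
drive 2: place 28 GB, 4 GB left
drive 3: place 27 GB, 5 GB left
drive 4: place 25 GB, 7 GB left
drive 5: place 24 GB, 8 GB left
drive 6: place 22 GB, 10 GB left
drive 7: place 21 GB, 11 GB left
drive 8: place 21 GB, 11 GB left
drive 9: place 20 GB, 12 GB left
drive 10: place 16 GB, 16 GB left
drive 10: place 13 GB, 3 GB left
drive 7: place 11 GB, 0 GB left
drive 6: place 10 GB, 0 GB left

10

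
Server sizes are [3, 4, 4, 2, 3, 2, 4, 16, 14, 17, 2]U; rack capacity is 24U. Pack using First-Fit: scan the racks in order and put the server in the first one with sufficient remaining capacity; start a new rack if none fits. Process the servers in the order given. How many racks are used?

rack 1: place 3U, 21U left
rack 1: place 4U, 17U left
rack 1: place 4U, 13U left
rack 1: place 2U, 11U left
rack 1: place 3U, 8U left
rack 1: place 2U, 6U left
rack 1: place 4U, 2U left
rack 2: place 16U, 8U left
rack 3: place 14U, 10U left
rack 4: place 17U, 7U left
rack 1: place 2U, 0U left
Final racks: [3,4,4,2,3,2,4,2] [16] [14] [17].

4 racks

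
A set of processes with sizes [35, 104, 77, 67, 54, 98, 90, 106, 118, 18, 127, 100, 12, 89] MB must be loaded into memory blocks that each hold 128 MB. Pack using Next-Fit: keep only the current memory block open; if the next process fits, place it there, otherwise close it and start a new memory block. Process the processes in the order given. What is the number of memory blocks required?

35 MB → memory block 1 (remaining 93 MB)
104 MB → memory block 2 (remaining 24 MB)
77 MB → memory block 3 (remaining 51 MB)
67 MB → memory block 4 (remaining 61 MB)
54 MB → memory block 4 (remaining 7 MB)
98 MB → memory block 5 (remaining 30 MB)
90 MB → memory block 6 (remaining 38 MB)
106 MB → memory block 7 (remaining 22 MB)
118 MB → memory block 8 (remaining 10 MB)
18 MB → memory block 9 (remaining 110 MB)
127 MB → memory block 10 (remaining 1 MB)
100 MB → memory block 11 (remaining 28 MB)
12 MB → memory block 11 (remaining 16 MB)
89 MB → memory block 12 (remaining 39 MB)

12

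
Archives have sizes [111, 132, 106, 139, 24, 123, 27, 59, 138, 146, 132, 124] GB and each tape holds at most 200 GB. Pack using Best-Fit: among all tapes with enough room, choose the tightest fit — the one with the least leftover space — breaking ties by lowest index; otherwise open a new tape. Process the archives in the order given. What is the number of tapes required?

9

Put 111 GB in tape 1; 89 GB remain.
Put 132 GB in tape 2; 68 GB remain.
Put 106 GB in tape 3; 94 GB remain.
Put 139 GB in tape 4; 61 GB remain.
Put 24 GB in tape 4; 37 GB remain.
Put 123 GB in tape 5; 77 GB remain.
Put 27 GB in tape 4; 10 GB remain.
Put 59 GB in tape 2; 9 GB remain.
Put 138 GB in tape 6; 62 GB remain.
Put 146 GB in tape 7; 54 GB remain.
Put 132 GB in tape 8; 68 GB remain.
Put 124 GB in tape 9; 76 GB remain.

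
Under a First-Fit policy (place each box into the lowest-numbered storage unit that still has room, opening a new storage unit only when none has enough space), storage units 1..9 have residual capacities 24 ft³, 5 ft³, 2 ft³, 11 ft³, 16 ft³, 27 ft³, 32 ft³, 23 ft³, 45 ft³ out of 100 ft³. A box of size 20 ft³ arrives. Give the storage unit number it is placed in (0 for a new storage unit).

Storage units with room: storage unit 1 (24 ft³), storage unit 6 (27 ft³), storage unit 7 (32 ft³), storage unit 8 (23 ft³), storage unit 9 (45 ft³).
The first with room is storage unit 1.

1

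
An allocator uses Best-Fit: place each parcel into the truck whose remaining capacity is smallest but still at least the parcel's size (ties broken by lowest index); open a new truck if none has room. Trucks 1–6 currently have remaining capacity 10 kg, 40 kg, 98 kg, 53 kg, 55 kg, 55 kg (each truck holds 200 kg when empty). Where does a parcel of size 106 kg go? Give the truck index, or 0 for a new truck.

0

No truck has ≥ 106 kg free, so a new truck is opened.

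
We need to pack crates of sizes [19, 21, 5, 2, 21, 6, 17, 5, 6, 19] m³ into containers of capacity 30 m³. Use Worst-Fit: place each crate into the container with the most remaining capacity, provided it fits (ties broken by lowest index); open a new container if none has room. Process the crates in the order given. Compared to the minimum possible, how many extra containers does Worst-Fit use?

0

Worst-Fit: [19,5] [21,2] [21,6] [17,5,6] [19] → 5 containers.
Total size 121 m³; any packing needs at least ⌈121/30⌉ = 5 containers.
So 5 is already optimal.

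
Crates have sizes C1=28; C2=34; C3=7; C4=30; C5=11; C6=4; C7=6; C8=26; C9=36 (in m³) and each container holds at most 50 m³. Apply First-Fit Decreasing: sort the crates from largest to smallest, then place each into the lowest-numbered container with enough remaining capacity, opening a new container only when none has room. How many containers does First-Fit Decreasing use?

5

Sorted descending: 36, 34, 30, 28, 26, 11, 7, 6, 4.
Put 36 m³ in container 1; 14 m³ remain.
Put 34 m³ in container 2; 16 m³ remain.
Put 30 m³ in container 3; 20 m³ remain.
Put 28 m³ in container 4; 22 m³ remain.
Put 26 m³ in container 5; 24 m³ remain.
Put 11 m³ in container 1; 3 m³ remain.
Put 7 m³ in container 2; 9 m³ remain.
Put 6 m³ in container 2; 3 m³ remain.
Put 4 m³ in container 3; 16 m³ remain.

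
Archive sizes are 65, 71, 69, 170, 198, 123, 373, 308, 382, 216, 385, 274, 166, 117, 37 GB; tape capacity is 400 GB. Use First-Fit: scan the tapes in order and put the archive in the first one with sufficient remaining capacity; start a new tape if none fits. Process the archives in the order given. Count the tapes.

8 tapes

Put 65 GB in tape 1; 335 GB remain.
Put 71 GB in tape 1; 264 GB remain.
Put 69 GB in tape 1; 195 GB remain.
Put 170 GB in tape 1; 25 GB remain.
Put 198 GB in tape 2; 202 GB remain.
Put 123 GB in tape 2; 79 GB remain.
Put 373 GB in tape 3; 27 GB remain.
Put 308 GB in tape 4; 92 GB remain.
Put 382 GB in tape 5; 18 GB remain.
Put 216 GB in tape 6; 184 GB remain.
Put 385 GB in tape 7; 15 GB remain.
Put 274 GB in tape 8; 126 GB remain.
Put 166 GB in tape 6; 18 GB remain.
Put 117 GB in tape 8; 9 GB remain.
Put 37 GB in tape 2; 42 GB remain.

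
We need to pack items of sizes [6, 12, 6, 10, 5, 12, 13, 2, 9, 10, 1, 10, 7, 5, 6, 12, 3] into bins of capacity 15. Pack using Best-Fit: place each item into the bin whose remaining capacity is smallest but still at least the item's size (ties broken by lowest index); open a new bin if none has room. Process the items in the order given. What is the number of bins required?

bin 1: place 6, 9 left
bin 2: place 12, 3 left
bin 1: place 6, 3 left
bin 3: place 10, 5 left
bin 3: place 5, 0 left
bin 4: place 12, 3 left
bin 5: place 13, 2 left
bin 5: place 2, 0 left
bin 6: place 9, 6 left
bin 7: place 10, 5 left
bin 1: place 1, 2 left
bin 8: place 10, 5 left
bin 9: place 7, 8 left
bin 7: place 5, 0 left
bin 6: place 6, 0 left
bin 10: place 12, 3 left
bin 2: place 3, 0 left

10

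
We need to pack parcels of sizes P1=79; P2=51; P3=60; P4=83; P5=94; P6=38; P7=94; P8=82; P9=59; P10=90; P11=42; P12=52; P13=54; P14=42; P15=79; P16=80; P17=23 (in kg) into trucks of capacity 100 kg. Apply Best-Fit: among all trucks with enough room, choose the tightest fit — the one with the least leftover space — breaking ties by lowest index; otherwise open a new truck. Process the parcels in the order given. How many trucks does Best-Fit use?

P1 (79 kg) → truck 1 (remaining 21 kg)
P2 (51 kg) → truck 2 (remaining 49 kg)
P3 (60 kg) → truck 3 (remaining 40 kg)
P4 (83 kg) → truck 4 (remaining 17 kg)
P5 (94 kg) → truck 5 (remaining 6 kg)
P6 (38 kg) → truck 3 (remaining 2 kg)
P7 (94 kg) → truck 6 (remaining 6 kg)
P8 (82 kg) → truck 7 (remaining 18 kg)
P9 (59 kg) → truck 8 (remaining 41 kg)
P10 (90 kg) → truck 9 (remaining 10 kg)
P11 (42 kg) → truck 2 (remaining 7 kg)
P12 (52 kg) → truck 10 (remaining 48 kg)
P13 (54 kg) → truck 11 (remaining 46 kg)
P14 (42 kg) → truck 11 (remaining 4 kg)
P15 (79 kg) → truck 12 (remaining 21 kg)
P16 (80 kg) → truck 13 (remaining 20 kg)
P17 (23 kg) → truck 8 (remaining 18 kg)

13 trucks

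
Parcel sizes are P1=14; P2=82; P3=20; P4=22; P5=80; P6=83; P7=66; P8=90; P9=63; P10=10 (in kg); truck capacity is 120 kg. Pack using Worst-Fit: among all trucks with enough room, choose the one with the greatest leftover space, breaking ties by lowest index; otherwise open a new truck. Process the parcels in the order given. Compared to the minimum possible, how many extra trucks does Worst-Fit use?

0

Worst-Fit: [14,82,20] [22,80] [83] [66] [90] [63,10] → 6 trucks.
6 parcels exceed 60 kg (half the capacity), and no two of those can share a truck, so at least 6 trucks are needed.
So 6 is already optimal.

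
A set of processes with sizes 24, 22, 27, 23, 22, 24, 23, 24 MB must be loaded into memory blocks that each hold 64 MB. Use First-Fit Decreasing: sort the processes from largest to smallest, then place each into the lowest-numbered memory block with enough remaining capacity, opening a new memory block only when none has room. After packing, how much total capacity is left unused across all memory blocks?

Sorted descending: 27, 24, 24, 24, 23, 23, 22, 22.
Put 27 MB in memory block 1; 37 MB remain.
Put 24 MB in memory block 1; 13 MB remain.
Put 24 MB in memory block 2; 40 MB remain.
Put 24 MB in memory block 2; 16 MB remain.
Put 23 MB in memory block 3; 41 MB remain.
Put 23 MB in memory block 3; 18 MB remain.
Put 22 MB in memory block 4; 42 MB remain.
Put 22 MB in memory block 4; 20 MB remain.
4 memory blocks × 64 MB = 256 MB; used 189 MB; unused 67 MB.

67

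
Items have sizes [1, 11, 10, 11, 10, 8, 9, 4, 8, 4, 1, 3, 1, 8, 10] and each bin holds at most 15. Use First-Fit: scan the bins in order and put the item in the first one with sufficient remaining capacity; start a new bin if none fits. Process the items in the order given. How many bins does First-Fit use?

9 bins

1 → bin 1 (remaining 14)
11 → bin 1 (remaining 3)
10 → bin 2 (remaining 5)
11 → bin 3 (remaining 4)
10 → bin 4 (remaining 5)
8 → bin 5 (remaining 7)
9 → bin 6 (remaining 6)
4 → bin 2 (remaining 1)
8 → bin 7 (remaining 7)
4 → bin 3 (remaining 0)
1 → bin 1 (remaining 2)
3 → bin 4 (remaining 2)
1 → bin 1 (remaining 1)
8 → bin 8 (remaining 7)
10 → bin 9 (remaining 5)
Final bins: [1,11,1,1] [10,4] [11,4] [10,3] [8] [9] [8] [8] [10].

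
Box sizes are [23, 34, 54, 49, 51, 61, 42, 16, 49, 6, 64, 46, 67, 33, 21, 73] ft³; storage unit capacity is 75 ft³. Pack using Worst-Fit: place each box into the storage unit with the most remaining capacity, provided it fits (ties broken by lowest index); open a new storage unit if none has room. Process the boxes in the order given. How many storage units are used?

Put 23 ft³ in storage unit 1; 52 ft³ remain.
Put 34 ft³ in storage unit 1; 18 ft³ remain.
Put 54 ft³ in storage unit 2; 21 ft³ remain.
Put 49 ft³ in storage unit 3; 26 ft³ remain.
Put 51 ft³ in storage unit 4; 24 ft³ remain.
Put 61 ft³ in storage unit 5; 14 ft³ remain.
Put 42 ft³ in storage unit 6; 33 ft³ remain.
Put 16 ft³ in storage unit 6; 17 ft³ remain.
Put 49 ft³ in storage unit 7; 26 ft³ remain.
Put 6 ft³ in storage unit 3; 20 ft³ remain.
Put 64 ft³ in storage unit 8; 11 ft³ remain.
Put 46 ft³ in storage unit 9; 29 ft³ remain.
Put 67 ft³ in storage unit 10; 8 ft³ remain.
Put 33 ft³ in storage unit 11; 42 ft³ remain.
Put 21 ft³ in storage unit 11; 21 ft³ remain.
Put 73 ft³ in storage unit 12; 2 ft³ remain.
Final storage units: [23,34] [54] [49,6] [51] [61] [42,16] [49] [64] [46] [67] [33,21] [73].

12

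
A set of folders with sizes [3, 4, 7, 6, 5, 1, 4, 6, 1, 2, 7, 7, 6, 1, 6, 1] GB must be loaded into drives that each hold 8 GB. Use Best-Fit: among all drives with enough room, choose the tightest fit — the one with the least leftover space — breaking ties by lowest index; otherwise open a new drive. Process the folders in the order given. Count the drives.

10

Put 3 GB in drive 1; 5 GB remain.
Put 4 GB in drive 1; 1 GB remain.
Put 7 GB in drive 2; 1 GB remain.
Put 6 GB in drive 3; 2 GB remain.
Put 5 GB in drive 4; 3 GB remain.
Put 1 GB in drive 1; 0 GB remain.
Put 4 GB in drive 5; 4 GB remain.
Put 6 GB in drive 6; 2 GB remain.
Put 1 GB in drive 2; 0 GB remain.
Put 2 GB in drive 3; 0 GB remain.
Put 7 GB in drive 7; 1 GB remain.
Put 7 GB in drive 8; 1 GB remain.
Put 6 GB in drive 9; 2 GB remain.
Put 1 GB in drive 7; 0 GB remain.
Put 6 GB in drive 10; 2 GB remain.
Put 1 GB in drive 8; 0 GB remain.
Final drives: [3,4,1] [7,1] [6,2] [5] [4] [6] [7,1] [7,1] [6] [6].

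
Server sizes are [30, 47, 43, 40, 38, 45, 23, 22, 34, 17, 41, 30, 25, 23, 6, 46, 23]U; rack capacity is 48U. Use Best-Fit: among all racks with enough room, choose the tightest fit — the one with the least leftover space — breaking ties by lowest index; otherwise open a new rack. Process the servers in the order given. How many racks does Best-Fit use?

13 racks

rack 1: place 30U, 18U left
rack 2: place 47U, 1U left
rack 3: place 43U, 5U left
rack 4: place 40U, 8U left
rack 5: place 38U, 10U left
rack 6: place 45U, 3U left
rack 7: place 23U, 25U left
rack 7: place 22U, 3U left
rack 8: place 34U, 14U left
rack 1: place 17U, 1U left
rack 9: place 41U, 7U left
rack 10: place 30U, 18U left
rack 11: place 25U, 23U left
rack 11: place 23U, 0U left
rack 9: place 6U, 1U left
rack 12: place 46U, 2U left
rack 13: place 23U, 25U left
Final racks: [30,17] [47] [43] [40] [38] [45] [23,22] [34] [41,6] [30] [25,23] [46] [23].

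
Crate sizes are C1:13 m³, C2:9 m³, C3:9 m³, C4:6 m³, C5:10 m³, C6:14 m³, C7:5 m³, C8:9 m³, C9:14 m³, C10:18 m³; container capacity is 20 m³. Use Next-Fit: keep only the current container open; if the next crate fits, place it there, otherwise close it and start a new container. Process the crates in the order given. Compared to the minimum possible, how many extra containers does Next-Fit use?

Next-Fit: [13] [9,9] [6,10] [14,5] [9] [14] [18] → 7 containers.
Total size 107 m³; any packing needs at least ⌈107/20⌉ = 6 containers.
An optimal packing achieves that bound: [18] [14,6] [14,5] [13] [10,9] [9,9] → 6 containers.
Excess: 7 − 6 = 1.

1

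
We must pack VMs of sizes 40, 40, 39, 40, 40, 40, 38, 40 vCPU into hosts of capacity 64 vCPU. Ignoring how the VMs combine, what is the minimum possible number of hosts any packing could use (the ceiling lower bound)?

Total size = 40 + 40 + 39 + 40 + 40 + 40 + 38 + 40 = 317 vCPU.
⌈317 / 64⌉ = 5.

5 hosts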